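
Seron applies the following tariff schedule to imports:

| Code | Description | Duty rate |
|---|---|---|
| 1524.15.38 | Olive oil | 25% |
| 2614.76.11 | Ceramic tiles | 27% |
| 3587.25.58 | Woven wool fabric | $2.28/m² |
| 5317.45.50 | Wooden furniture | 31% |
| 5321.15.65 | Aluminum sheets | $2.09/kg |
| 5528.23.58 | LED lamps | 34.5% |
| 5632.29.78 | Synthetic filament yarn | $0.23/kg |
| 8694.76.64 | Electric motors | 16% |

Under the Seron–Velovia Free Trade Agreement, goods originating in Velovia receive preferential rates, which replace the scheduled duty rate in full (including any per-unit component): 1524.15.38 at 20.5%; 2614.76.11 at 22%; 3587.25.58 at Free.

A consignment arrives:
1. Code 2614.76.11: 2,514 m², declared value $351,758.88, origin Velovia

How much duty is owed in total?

Line 1 (2614.76.11, Velovia, 2,514 m², $351,758.88):
Base rate for 2614.76.11 is 27%.
Origin Velovia qualifies under the Seron–Velovia agreement and 2614.76.11 is covered: preferential rate 22% applies instead.
Duty = $351,758.88 × 22% = $77,386.95.

$77,386.95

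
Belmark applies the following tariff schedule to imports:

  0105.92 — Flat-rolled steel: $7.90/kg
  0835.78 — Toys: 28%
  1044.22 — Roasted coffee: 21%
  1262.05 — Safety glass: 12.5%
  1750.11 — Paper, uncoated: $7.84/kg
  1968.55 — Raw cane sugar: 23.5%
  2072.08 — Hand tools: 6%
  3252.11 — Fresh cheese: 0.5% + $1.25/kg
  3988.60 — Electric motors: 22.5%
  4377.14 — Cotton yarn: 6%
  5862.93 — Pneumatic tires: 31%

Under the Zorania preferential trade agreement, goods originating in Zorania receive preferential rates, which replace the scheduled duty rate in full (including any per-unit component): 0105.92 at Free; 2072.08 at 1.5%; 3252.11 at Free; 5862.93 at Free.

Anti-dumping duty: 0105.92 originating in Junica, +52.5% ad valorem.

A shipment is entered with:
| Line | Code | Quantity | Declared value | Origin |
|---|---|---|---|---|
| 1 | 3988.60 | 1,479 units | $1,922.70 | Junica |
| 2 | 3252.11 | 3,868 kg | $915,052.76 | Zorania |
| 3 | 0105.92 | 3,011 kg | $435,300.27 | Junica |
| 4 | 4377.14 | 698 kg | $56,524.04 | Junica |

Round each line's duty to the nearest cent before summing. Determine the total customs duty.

$256,143.59

Line 1 (3988.60, Junica, 1,479 units, $1,922.70):
Base rate for 3988.60 is 22.5%.
Duty = $1,922.70 × 22.5% = $432.61.
Line 2 (3252.11, Zorania, 3,868 kg, $915,052.76):
Base rate for 3252.11 is 0.5% + $1.25/kg.
Origin Zorania qualifies under the Belmark–Zorania agreement and 3252.11 is covered: preferential rate Free applies instead.
Duty = $915,052.76 × 0% = $0.00.
Line 3 (0105.92, Junica, 3,011 kg, $435,300.27):
Base rate for 0105.92 is $7.90/kg.
0105.92 has an FTA preferential rate, but origin Junica is not Zorania; base rate stands.
Additional duty on 0105.92 from Junica: +52.5% ad valorem. Applied ad valorem rate = 52.5%.
Duty = $435,300.27 × 52.5% + 3,011 × $7.90 = $252,319.54.
Line 4 (4377.14, Junica, 698 kg, $56,524.04):
Base rate for 4377.14 is 6%.
Duty = $56,524.04 × 6% = $3,391.44.
Total = $432.61 + $0.00 + $252,319.54 + $3,391.44 = $256,143.59.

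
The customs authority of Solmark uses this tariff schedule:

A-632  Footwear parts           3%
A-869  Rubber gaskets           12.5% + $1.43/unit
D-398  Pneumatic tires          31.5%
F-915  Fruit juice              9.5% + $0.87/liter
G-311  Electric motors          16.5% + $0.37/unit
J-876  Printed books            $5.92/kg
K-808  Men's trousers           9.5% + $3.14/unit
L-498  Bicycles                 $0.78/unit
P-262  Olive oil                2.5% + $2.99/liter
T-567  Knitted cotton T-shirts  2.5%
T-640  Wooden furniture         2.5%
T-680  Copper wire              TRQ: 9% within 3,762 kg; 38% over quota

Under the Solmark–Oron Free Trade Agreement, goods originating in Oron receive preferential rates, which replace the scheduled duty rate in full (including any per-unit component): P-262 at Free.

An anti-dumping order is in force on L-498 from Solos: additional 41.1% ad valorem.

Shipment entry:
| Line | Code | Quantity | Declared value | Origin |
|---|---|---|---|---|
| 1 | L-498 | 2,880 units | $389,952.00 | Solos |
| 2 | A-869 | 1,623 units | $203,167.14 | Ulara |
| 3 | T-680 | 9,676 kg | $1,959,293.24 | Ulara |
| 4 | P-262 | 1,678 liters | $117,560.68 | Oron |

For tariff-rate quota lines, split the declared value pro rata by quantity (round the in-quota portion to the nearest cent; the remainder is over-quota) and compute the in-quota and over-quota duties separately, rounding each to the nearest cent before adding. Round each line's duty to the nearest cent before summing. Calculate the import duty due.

$713,852.34

Line 1 (L-498, Solos, 2,880 units, $389,952.00):
Base rate for L-498 is $0.78/unit.
Additional duty on L-498 from Solos: +41.1% ad valorem. Applied ad valorem rate = 41.1%.
Duty = $389,952.00 × 41.1% + 2,880 × $0.78 = $162,516.67.
Line 2 (A-869, Ulara, 1,623 units, $203,167.14):
Base rate for A-869 is 12.5% + $1.43/unit.
Duty = $203,167.14 × 12.5% + 1,623 × $1.43 = $27,716.78.
Line 3 (T-680, Ulara, 9,676 kg, $1,959,293.24):
Code T-680 is under a tariff-rate quota (threshold 3,762 kg). In-quota: 3,762 kg at 9%; over-quota: 5,914 kg at 38%.
Pro-rata value split: in-quota = $1,959,293.24 × 3,762/9,676 = $761,767.38; over-quota = $1,959,293.24 − $761,767.38 = $1,197,525.86.
In-quota duty = $761,767.38 × 9% = $68,559.06. Over-quota duty = $1,197,525.86 × 38% = $455,059.83.
Line duty = $68,559.06 + $455,059.83 = $523,618.89.
Line 4 (P-262, Oron, 1,678 liters, $117,560.68):
Base rate for P-262 is 2.5% + $2.99/liter.
Origin Oron qualifies under the Solmark–Oron agreement and P-262 is covered: preferential rate Free applies instead.
Duty = $117,560.68 × 0% = $0.00.
Total = $162,516.67 + $27,716.78 + $523,618.89 + $0.00 = $713,852.34.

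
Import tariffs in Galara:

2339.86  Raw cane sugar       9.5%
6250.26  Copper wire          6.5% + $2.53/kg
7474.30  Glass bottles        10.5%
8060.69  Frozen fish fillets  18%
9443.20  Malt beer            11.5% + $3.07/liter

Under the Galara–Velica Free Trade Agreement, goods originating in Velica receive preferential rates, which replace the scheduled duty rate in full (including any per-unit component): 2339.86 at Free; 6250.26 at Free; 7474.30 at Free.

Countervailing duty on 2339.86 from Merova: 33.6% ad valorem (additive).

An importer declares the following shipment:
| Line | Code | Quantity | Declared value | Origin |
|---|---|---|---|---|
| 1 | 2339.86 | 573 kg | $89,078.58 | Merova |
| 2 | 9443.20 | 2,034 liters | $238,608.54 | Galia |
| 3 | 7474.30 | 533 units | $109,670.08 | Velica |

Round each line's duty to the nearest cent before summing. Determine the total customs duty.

Line 1 (2339.86, Merova, 573 kg, $89,078.58):
Base rate for 2339.86 is 9.5%.
2339.86 has an FTA preferential rate, but origin Merova is not Velica; base rate stands.
Additional duty on 2339.86 from Merova: +33.6%. Applied ad valorem rate: 9.5% + 33.6% = 43.1%.
Duty = $89,078.58 × 43.1% = $38,392.87.
Line 2 (9443.20, Galia, 2,034 liters, $238,608.54):
Base rate for 9443.20 is 11.5% + $3.07/liter.
Duty = $238,608.54 × 11.5% + 2,034 × $3.07 = $33,684.36.
Line 3 (7474.30, Velica, 533 units, $109,670.08):
Base rate for 7474.30 is 10.5%.
Origin Velica qualifies under the Galara–Velica agreement and 7474.30 is covered: preferential rate Free applies instead.
Duty = $109,670.08 × 0% = $0.00.
Total = $38,392.87 + $33,684.36 + $0.00 = $72,077.23.

$72,077.23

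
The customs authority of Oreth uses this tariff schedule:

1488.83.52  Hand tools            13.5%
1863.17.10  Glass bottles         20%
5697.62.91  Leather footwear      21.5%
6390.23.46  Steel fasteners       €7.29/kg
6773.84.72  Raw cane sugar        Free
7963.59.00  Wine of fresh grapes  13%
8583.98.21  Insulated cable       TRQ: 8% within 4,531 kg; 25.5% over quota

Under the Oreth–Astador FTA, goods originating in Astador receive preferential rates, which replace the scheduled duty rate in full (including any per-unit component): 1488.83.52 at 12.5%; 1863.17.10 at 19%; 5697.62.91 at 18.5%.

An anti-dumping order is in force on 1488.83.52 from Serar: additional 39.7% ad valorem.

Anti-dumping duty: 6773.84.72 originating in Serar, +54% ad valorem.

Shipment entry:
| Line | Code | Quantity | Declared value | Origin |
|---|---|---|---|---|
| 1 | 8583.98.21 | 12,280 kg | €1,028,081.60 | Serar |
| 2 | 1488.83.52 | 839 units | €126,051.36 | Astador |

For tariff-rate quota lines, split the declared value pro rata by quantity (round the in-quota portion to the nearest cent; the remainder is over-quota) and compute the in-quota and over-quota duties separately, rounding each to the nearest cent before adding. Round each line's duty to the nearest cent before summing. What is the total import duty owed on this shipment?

€211,533.55

Line 1 (8583.98.21, Serar, 12,280 kg, €1,028,081.60):
Code 8583.98.21 is under a tariff-rate quota (threshold 4,531 kg). In-quota: 4,531 kg at 8%; over-quota: 7,749 kg at 25.5%.
Pro-rata value split: in-quota = €1,028,081.60 × 4,531/12,280 = €379,335.32; over-quota = €1,028,081.60 − €379,335.32 = €648,746.28.
In-quota duty = €379,335.32 × 8% = €30,346.83. Over-quota duty = €648,746.28 × 25.5% = €165,430.30.
Line duty = €30,346.83 + €165,430.30 = €195,777.13.
Line 2 (1488.83.52, Astador, 839 units, €126,051.36):
Base rate for 1488.83.52 is 13.5%.
Origin Astador qualifies under the Oreth–Astador agreement and 1488.83.52 is covered: preferential rate 12.5% applies instead.
The additional-duty order on 1488.83.52 targets Serar, not Astador; it does not apply.
Duty = €126,051.36 × 12.5% = €15,756.42.
Total = €195,777.13 + €15,756.42 = €211,533.55.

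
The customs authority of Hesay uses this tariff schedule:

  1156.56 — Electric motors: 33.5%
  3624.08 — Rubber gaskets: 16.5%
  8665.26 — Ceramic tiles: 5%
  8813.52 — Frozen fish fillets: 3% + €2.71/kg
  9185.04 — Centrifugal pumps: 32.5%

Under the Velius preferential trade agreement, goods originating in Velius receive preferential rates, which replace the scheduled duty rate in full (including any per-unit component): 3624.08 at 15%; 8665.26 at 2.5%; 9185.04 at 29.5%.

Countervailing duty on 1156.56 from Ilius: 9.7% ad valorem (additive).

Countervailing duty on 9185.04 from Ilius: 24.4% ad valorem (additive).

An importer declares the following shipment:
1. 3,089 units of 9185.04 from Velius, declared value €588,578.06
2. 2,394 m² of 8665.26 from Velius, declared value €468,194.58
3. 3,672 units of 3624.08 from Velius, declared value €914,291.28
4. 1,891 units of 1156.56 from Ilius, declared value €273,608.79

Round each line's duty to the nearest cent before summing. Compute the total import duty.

Line 1 (9185.04, Velius, 3,089 units, €588,578.06):
Base rate for 9185.04 is 32.5%.
Origin Velius qualifies under the Hesay–Velius agreement and 9185.04 is covered: preferential rate 29.5% applies instead.
The additional-duty order on 9185.04 targets Ilius, not Velius; it does not apply.
Duty = €588,578.06 × 29.5% = €173,630.53.
Line 2 (8665.26, Velius, 2,394 m², €468,194.58):
Base rate for 8665.26 is 5%.
Origin Velius qualifies under the Hesay–Velius agreement and 8665.26 is covered: preferential rate 2.5% applies instead.
Duty = €468,194.58 × 2.5% = €11,704.86.
Line 3 (3624.08, Velius, 3,672 units, €914,291.28):
Base rate for 3624.08 is 16.5%.
Origin Velius qualifies under the Hesay–Velius agreement and 3624.08 is covered: preferential rate 15% applies instead.
Duty = €914,291.28 × 15% = €137,143.69.
Line 4 (1156.56, Ilius, 1,891 units, €273,608.79):
Base rate for 1156.56 is 33.5%.
Additional duty on 1156.56 from Ilius: +9.7%. Applied ad valorem rate: 33.5% + 9.7% = 43.2%.
Duty = €273,608.79 × 43.2% = €118,199.00.
Total = €173,630.53 + €11,704.86 + €137,143.69 + €118,199.00 = €440,678.08.

€440,678.08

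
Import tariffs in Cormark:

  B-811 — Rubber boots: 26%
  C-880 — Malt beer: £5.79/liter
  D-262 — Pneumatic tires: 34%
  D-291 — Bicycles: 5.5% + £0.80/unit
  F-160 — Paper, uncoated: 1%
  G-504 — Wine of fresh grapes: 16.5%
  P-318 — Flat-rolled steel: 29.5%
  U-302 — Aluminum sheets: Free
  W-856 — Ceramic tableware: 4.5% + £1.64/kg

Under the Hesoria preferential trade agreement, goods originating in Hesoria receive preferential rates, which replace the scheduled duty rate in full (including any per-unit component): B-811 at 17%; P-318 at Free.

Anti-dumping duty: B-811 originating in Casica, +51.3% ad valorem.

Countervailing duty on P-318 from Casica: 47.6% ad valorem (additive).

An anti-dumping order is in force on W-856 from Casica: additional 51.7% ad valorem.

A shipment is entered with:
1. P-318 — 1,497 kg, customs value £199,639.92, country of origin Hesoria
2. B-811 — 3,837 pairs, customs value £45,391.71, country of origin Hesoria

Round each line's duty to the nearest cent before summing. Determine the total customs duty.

Line 1 (P-318, Hesoria, 1,497 kg, £199,639.92):
Base rate for P-318 is 29.5%.
Origin Hesoria qualifies under the Cormark–Hesoria agreement and P-318 is covered: preferential rate Free applies instead.
The additional-duty order on P-318 targets Casica, not Hesoria; it does not apply.
Duty = £199,639.92 × 0% = £0.00.
Line 2 (B-811, Hesoria, 3,837 pairs, £45,391.71):
Base rate for B-811 is 26%.
Origin Hesoria qualifies under the Cormark–Hesoria agreement and B-811 is covered: preferential rate 17% applies instead.
The additional-duty order on B-811 targets Casica, not Hesoria; it does not apply.
Duty = £45,391.71 × 17% = £7,716.59.
Total = £0.00 + £7,716.59 = £7,716.59.

£7,716.59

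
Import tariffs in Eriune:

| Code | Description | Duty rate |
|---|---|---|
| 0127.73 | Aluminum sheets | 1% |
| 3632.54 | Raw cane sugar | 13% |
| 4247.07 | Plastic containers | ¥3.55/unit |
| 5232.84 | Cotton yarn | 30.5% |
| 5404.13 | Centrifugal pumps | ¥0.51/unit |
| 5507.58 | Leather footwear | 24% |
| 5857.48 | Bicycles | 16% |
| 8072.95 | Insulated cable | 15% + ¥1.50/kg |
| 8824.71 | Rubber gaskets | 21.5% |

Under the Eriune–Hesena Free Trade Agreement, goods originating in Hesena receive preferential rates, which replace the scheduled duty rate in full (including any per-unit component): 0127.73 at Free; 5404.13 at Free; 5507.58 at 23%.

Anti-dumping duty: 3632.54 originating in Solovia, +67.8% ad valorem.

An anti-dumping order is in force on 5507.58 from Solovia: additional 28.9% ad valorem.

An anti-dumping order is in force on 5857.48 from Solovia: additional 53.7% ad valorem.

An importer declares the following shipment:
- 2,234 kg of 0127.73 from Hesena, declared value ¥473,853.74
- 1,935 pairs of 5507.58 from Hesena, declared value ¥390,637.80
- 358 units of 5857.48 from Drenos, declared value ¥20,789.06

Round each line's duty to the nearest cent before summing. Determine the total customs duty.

¥93,172.94

Line 1 (0127.73, Hesena, 2,234 kg, ¥473,853.74):
Base rate for 0127.73 is 1%.
Origin Hesena qualifies under the Eriune–Hesena agreement and 0127.73 is covered: preferential rate Free applies instead.
Duty = ¥473,853.74 × 0% = ¥0.00.
Line 2 (5507.58, Hesena, 1,935 pairs, ¥390,637.80):
Base rate for 5507.58 is 24%.
Origin Hesena qualifies under the Eriune–Hesena agreement and 5507.58 is covered: preferential rate 23% applies instead.
The additional-duty order on 5507.58 targets Solovia, not Hesena; it does not apply.
Duty = ¥390,637.80 × 23% = ¥89,846.69.
Line 3 (5857.48, Drenos, 358 units, ¥20,789.06):
Base rate for 5857.48 is 16%.
The additional-duty order on 5857.48 targets Solovia, not Drenos; it does not apply.
Duty = ¥20,789.06 × 16% = ¥3,326.25.
Total = ¥0.00 + ¥89,846.69 + ¥3,326.25 = ¥93,172.94.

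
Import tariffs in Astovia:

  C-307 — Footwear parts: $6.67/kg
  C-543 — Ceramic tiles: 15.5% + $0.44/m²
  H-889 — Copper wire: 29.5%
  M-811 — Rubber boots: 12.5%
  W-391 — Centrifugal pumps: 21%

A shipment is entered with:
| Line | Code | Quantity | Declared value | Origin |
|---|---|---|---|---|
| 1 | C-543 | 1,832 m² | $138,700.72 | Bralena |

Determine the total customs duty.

Line 1 (C-543, Bralena, 1,832 m², $138,700.72):
Base rate for C-543 is 15.5% + $0.44/m².
Duty = $138,700.72 × 15.5% + 1,832 × $0.44 = $22,304.69.

$22,304.69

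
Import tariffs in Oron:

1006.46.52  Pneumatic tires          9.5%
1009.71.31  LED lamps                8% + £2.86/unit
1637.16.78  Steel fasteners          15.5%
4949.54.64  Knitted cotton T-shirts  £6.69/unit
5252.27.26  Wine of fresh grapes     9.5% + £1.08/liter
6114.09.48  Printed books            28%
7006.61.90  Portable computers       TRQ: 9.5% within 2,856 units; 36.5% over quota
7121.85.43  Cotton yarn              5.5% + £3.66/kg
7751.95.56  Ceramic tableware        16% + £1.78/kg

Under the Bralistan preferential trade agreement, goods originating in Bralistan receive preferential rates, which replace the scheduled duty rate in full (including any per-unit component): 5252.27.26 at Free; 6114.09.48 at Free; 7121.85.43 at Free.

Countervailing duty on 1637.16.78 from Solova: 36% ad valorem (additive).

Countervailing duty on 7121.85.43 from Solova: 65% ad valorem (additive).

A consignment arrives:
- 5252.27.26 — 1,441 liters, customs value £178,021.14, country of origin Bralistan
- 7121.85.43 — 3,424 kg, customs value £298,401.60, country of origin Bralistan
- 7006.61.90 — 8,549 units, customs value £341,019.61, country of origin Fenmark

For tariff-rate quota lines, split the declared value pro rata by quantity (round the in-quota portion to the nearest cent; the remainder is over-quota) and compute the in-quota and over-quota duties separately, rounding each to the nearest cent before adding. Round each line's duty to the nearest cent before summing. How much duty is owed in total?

Line 1 (5252.27.26, Bralistan, 1,441 liters, £178,021.14):
Base rate for 5252.27.26 is 9.5% + £1.08/liter.
Origin Bralistan qualifies under the Oron–Bralistan agreement and 5252.27.26 is covered: preferential rate Free applies instead.
Duty = £178,021.14 × 0% = £0.00.
Line 2 (7121.85.43, Bralistan, 3,424 kg, £298,401.60):
Base rate for 7121.85.43 is 5.5% + £3.66/kg.
Origin Bralistan qualifies under the Oron–Bralistan agreement and 7121.85.43 is covered: preferential rate Free applies instead.
The additional-duty order on 7121.85.43 targets Solova, not Bralistan; it does not apply.
Duty = £298,401.60 × 0% = £0.00.
Line 3 (7006.61.90, Fenmark, 8,549 units, £341,019.61):
Code 7006.61.90 is under a tariff-rate quota (threshold 2,856 units). In-quota: 2,856 units at 9.5%; over-quota: 5,693 units at 36.5%.
Pro-rata value split: in-quota = £341,019.61 × 2,856/8,549 = £113,925.84; over-quota = £341,019.61 − £113,925.84 = £227,093.77.
In-quota duty = £113,925.84 × 9.5% = £10,822.95. Over-quota duty = £227,093.77 × 36.5% = £82,889.23.
Line duty = £10,822.95 + £82,889.23 = £93,712.18.
Total = £0.00 + £0.00 + £93,712.18 = £93,712.18.

£93,712.18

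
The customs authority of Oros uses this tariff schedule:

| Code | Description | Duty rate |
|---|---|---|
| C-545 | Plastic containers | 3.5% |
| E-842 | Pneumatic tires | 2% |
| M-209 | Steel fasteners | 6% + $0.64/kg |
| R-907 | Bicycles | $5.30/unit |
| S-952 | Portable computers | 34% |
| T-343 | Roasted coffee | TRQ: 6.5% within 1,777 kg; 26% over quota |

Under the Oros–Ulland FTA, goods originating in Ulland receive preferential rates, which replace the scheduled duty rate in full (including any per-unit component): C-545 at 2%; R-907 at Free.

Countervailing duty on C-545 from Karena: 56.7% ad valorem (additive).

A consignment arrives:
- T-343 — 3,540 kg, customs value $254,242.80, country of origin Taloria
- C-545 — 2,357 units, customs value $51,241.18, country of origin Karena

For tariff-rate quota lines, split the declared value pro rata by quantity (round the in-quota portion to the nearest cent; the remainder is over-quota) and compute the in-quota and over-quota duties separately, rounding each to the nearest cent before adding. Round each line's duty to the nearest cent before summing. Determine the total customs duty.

$72,063.61

Line 1 (T-343, Taloria, 3,540 kg, $254,242.80):
Code T-343 is under a tariff-rate quota (threshold 1,777 kg). In-quota: 1,777 kg at 6.5%; over-quota: 1,763 kg at 26%.
Pro-rata value split: in-quota = $254,242.80 × 1,777/3,540 = $127,624.14; over-quota = $254,242.80 − $127,624.14 = $126,618.66.
In-quota duty = $127,624.14 × 6.5% = $8,295.57. Over-quota duty = $126,618.66 × 26% = $32,920.85.
Line duty = $8,295.57 + $32,920.85 = $41,216.42.
Line 2 (C-545, Karena, 2,357 units, $51,241.18):
Base rate for C-545 is 3.5%.
C-545 has an FTA preferential rate, but origin Karena is not Ulland; base rate stands.
Additional duty on C-545 from Karena: +56.7%. Applied ad valorem rate: 3.5% + 56.7% = 60.2%.
Duty = $51,241.18 × 60.2% = $30,847.19.
Total = $41,216.42 + $30,847.19 = $72,063.61.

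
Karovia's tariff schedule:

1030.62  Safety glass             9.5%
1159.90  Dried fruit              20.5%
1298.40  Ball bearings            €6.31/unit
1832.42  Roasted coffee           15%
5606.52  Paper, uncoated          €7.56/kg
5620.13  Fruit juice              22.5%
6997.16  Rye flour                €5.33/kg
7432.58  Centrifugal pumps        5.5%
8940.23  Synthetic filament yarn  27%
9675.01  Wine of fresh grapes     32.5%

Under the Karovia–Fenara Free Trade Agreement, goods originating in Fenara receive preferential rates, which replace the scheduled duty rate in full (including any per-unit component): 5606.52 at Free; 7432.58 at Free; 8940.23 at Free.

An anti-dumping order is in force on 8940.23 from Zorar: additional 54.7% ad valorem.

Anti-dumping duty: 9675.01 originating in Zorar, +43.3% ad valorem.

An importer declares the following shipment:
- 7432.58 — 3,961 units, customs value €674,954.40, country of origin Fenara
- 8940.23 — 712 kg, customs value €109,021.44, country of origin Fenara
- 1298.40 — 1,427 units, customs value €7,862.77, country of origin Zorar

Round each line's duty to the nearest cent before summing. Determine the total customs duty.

€9,004.37

Line 1 (7432.58, Fenara, 3,961 units, €674,954.40):
Base rate for 7432.58 is 5.5%.
Origin Fenara qualifies under the Karovia–Fenara agreement and 7432.58 is covered: preferential rate Free applies instead.
Duty = €674,954.40 × 0% = €0.00.
Line 2 (8940.23, Fenara, 712 kg, €109,021.44):
Base rate for 8940.23 is 27%.
Origin Fenara qualifies under the Karovia–Fenara agreement and 8940.23 is covered: preferential rate Free applies instead.
The additional-duty order on 8940.23 targets Zorar, not Fenara; it does not apply.
Duty = €109,021.44 × 0% = €0.00.
Line 3 (1298.40, Zorar, 1,427 units, €7,862.77):
Base rate for 1298.40 is €6.31/unit.
Duty = 1,427 × €6.31 = €9,004.37.
Total = €0.00 + €0.00 + €9,004.37 = €9,004.37.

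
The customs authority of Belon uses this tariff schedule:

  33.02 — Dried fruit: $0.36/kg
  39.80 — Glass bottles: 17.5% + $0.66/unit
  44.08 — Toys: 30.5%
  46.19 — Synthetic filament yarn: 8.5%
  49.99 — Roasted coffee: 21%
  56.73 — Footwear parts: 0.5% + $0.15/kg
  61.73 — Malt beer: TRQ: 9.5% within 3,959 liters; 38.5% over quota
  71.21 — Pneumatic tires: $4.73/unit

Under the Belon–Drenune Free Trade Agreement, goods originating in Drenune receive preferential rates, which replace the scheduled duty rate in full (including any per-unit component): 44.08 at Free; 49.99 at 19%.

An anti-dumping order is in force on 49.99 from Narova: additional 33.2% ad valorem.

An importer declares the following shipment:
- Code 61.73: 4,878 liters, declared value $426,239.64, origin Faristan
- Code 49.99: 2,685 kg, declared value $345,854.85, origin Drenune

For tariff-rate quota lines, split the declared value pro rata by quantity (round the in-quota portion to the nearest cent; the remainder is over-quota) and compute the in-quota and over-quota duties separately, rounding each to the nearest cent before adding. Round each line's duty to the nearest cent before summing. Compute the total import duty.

Line 1 (61.73, Faristan, 4,878 liters, $426,239.64):
Code 61.73 is under a tariff-rate quota (threshold 3,959 liters). In-quota: 3,959 liters at 9.5%; over-quota: 919 liters at 38.5%.
Pro-rata value split: in-quota = $426,239.64 × 3,959/4,878 = $345,937.42; over-quota = $426,239.64 − $345,937.42 = $80,302.22.
In-quota duty = $345,937.42 × 9.5% = $32,864.05. Over-quota duty = $80,302.22 × 38.5% = $30,916.35.
Line duty = $32,864.05 + $30,916.35 = $63,780.40.
Line 2 (49.99, Drenune, 2,685 kg, $345,854.85):
Base rate for 49.99 is 21%.
Origin Drenune qualifies under the Belon–Drenune agreement and 49.99 is covered: preferential rate 19% applies instead.
The additional-duty order on 49.99 targets Narova, not Drenune; it does not apply.
Duty = $345,854.85 × 19% = $65,712.42.
Total = $63,780.40 + $65,712.42 = $129,492.82.

$129,492.82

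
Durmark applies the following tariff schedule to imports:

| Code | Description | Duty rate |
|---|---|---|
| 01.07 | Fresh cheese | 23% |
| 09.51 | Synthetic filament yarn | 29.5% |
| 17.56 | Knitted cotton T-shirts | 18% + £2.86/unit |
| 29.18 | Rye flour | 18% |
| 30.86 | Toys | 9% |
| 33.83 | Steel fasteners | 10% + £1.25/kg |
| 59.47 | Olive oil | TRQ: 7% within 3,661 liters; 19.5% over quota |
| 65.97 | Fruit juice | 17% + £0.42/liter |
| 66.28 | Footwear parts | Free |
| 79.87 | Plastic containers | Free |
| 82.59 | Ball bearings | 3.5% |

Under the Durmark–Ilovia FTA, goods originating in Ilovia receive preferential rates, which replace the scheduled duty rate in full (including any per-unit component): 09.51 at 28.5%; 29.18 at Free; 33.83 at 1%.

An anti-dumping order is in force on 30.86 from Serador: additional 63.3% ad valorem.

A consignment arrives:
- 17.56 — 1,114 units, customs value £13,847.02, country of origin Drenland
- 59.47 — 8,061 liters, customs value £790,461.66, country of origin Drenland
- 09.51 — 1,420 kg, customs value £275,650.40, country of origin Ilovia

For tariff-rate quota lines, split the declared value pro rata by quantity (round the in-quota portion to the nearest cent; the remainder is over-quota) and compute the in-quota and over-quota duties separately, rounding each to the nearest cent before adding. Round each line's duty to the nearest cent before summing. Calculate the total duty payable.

£193,504.18

Line 1 (17.56, Drenland, 1,114 units, £13,847.02):
Base rate for 17.56 is 18% + £2.86/unit.
Duty = £13,847.02 × 18% + 1,114 × £2.86 = £5,678.50.
Line 2 (59.47, Drenland, 8,061 liters, £790,461.66):
Code 59.47 is under a tariff-rate quota (threshold 3,661 liters). In-quota: 3,661 liters at 7%; over-quota: 4,400 liters at 19.5%.
Pro-rata value split: in-quota = £790,461.66 × 3,661/8,061 = £358,997.66; over-quota = £790,461.66 − £358,997.66 = £431,464.00.
In-quota duty = £358,997.66 × 7% = £25,129.84. Over-quota duty = £431,464.00 × 19.5% = £84,135.48.
Line duty = £25,129.84 + £84,135.48 = £109,265.32.
Line 3 (09.51, Ilovia, 1,420 kg, £275,650.40):
Base rate for 09.51 is 29.5%.
Origin Ilovia qualifies under the Durmark–Ilovia agreement and 09.51 is covered: preferential rate 28.5% applies instead.
Duty = £275,650.40 × 28.5% = £78,560.36.
Total = £5,678.50 + £109,265.32 + £78,560.36 = £193,504.18.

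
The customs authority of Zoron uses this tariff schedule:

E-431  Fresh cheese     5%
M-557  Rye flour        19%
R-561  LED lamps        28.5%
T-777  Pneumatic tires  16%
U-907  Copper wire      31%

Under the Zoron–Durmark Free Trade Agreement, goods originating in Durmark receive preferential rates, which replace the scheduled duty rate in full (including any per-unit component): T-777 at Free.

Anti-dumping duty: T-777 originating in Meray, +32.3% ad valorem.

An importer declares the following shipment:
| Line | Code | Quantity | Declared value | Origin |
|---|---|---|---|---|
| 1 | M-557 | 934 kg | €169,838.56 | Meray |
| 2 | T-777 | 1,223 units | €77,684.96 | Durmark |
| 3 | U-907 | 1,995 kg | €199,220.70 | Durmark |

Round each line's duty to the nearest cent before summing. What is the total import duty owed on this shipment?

Line 1 (M-557, Meray, 934 kg, €169,838.56):
Base rate for M-557 is 19%.
Duty = €169,838.56 × 19% = €32,269.33.
Line 2 (T-777, Durmark, 1,223 units, €77,684.96):
Base rate for T-777 is 16%.
Origin Durmark qualifies under the Zoron–Durmark agreement and T-777 is covered: preferential rate Free applies instead.
The additional-duty order on T-777 targets Meray, not Durmark; it does not apply.
Duty = €77,684.96 × 0% = €0.00.
Line 3 (U-907, Durmark, 1,995 kg, €199,220.70):
Base rate for U-907 is 31%.
Origin Durmark is the FTA partner but U-907 is not on the preference list; base rate stands.
Duty = €199,220.70 × 31% = €61,758.42.
Total = €32,269.33 + €0.00 + €61,758.42 = €94,027.75.

€94,027.75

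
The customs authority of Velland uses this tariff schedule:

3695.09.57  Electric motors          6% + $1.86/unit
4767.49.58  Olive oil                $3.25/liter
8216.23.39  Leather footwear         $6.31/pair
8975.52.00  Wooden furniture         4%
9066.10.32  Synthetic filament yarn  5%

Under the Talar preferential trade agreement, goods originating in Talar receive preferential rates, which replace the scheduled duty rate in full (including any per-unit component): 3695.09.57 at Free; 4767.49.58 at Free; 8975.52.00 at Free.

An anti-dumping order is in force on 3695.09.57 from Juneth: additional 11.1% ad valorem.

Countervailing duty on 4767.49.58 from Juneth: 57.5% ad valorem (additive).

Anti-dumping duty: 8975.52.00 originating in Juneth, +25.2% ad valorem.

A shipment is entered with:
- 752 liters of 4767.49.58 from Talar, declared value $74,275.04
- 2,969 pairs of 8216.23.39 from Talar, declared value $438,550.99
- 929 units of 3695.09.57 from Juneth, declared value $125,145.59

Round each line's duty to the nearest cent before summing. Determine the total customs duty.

$41,862.23

Line 1 (4767.49.58, Talar, 752 liters, $74,275.04):
Base rate for 4767.49.58 is $3.25/liter.
Origin Talar qualifies under the Velland–Talar agreement and 4767.49.58 is covered: preferential rate Free applies instead.
The additional-duty order on 4767.49.58 targets Juneth, not Talar; it does not apply.
Duty = $74,275.04 × 0% = $0.00.
Line 2 (8216.23.39, Talar, 2,969 pairs, $438,550.99):
Base rate for 8216.23.39 is $6.31/pair.
Origin Talar is the FTA partner but 8216.23.39 is not on the preference list; base rate stands.
Duty = 2,969 × $6.31 = $18,734.39.
Line 3 (3695.09.57, Juneth, 929 units, $125,145.59):
Base rate for 3695.09.57 is 6% + $1.86/unit.
3695.09.57 has an FTA preferential rate, but origin Juneth is not Talar; base rate stands.
Additional duty on 3695.09.57 from Juneth: +11.1%. Applied ad valorem rate: 6% + 11.1% = 17.1%.
Duty = $125,145.59 × 17.1% + 929 × $1.86 = $23,127.84.
Total = $0.00 + $18,734.39 + $23,127.84 = $41,862.23.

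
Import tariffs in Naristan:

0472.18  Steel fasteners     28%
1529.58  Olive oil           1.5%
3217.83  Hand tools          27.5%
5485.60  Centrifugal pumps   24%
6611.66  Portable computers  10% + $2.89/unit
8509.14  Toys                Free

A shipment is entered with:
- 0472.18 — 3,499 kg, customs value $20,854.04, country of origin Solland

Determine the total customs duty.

Line 1 (0472.18, Solland, 3,499 kg, $20,854.04):
Base rate for 0472.18 is 28%.
Duty = $20,854.04 × 28% = $5,839.13.

$5,839.13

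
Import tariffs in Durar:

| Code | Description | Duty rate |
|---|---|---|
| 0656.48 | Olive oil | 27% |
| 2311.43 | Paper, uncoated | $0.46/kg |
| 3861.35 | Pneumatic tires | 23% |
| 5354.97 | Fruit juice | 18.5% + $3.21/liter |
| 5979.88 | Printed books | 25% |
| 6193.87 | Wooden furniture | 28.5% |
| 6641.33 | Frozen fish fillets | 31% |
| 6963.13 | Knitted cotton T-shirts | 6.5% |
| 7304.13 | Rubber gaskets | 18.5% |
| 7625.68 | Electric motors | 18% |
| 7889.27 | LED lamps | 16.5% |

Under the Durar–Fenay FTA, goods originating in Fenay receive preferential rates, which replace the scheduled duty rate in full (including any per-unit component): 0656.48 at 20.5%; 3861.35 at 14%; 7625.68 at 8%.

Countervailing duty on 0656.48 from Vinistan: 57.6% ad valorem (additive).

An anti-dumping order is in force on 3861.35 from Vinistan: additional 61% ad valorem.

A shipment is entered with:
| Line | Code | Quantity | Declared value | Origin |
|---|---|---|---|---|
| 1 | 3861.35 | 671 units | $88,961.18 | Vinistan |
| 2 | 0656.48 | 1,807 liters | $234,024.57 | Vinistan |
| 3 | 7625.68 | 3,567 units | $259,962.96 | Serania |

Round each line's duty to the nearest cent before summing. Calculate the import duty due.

$319,505.51

Line 1 (3861.35, Vinistan, 671 units, $88,961.18):
Base rate for 3861.35 is 23%.
3861.35 has an FTA preferential rate, but origin Vinistan is not Fenay; base rate stands.
Additional duty on 3861.35 from Vinistan: +61%. Applied ad valorem rate: 23% + 61% = 84%.
Duty = $88,961.18 × 84% = $74,727.39.
Line 2 (0656.48, Vinistan, 1,807 liters, $234,024.57):
Base rate for 0656.48 is 27%.
0656.48 has an FTA preferential rate, but origin Vinistan is not Fenay; base rate stands.
Additional duty on 0656.48 from Vinistan: +57.6%. Applied ad valorem rate: 27% + 57.6% = 84.6%.
Duty = $234,024.57 × 84.6% = $197,984.79.
Line 3 (7625.68, Serania, 3,567 units, $259,962.96):
Base rate for 7625.68 is 18%.
7625.68 has an FTA preferential rate, but origin Serania is not Fenay; base rate stands.
Duty = $259,962.96 × 18% = $46,793.33.
Total = $74,727.39 + $197,984.79 + $46,793.33 = $319,505.51.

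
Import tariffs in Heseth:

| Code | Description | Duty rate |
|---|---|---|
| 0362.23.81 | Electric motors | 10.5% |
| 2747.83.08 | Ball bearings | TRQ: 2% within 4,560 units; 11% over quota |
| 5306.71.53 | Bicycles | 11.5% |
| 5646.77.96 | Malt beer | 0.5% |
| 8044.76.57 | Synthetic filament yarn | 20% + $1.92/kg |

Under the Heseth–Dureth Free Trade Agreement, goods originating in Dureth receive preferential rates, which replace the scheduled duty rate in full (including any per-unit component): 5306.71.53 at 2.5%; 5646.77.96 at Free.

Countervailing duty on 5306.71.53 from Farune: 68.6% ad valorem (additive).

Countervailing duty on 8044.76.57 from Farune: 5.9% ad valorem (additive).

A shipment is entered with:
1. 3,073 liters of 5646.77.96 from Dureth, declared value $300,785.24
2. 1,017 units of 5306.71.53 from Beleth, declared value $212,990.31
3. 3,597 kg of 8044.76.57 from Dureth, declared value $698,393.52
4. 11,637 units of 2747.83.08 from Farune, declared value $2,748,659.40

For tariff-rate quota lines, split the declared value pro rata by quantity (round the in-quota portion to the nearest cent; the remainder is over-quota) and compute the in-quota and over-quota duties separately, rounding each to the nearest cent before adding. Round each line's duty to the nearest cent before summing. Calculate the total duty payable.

Line 1 (5646.77.96, Dureth, 3,073 liters, $300,785.24):
Base rate for 5646.77.96 is 0.5%.
Origin Dureth qualifies under the Heseth–Dureth agreement and 5646.77.96 is covered: preferential rate Free applies instead.
Duty = $300,785.24 × 0% = $0.00.
Line 2 (5306.71.53, Beleth, 1,017 units, $212,990.31):
Base rate for 5306.71.53 is 11.5%.
5306.71.53 has an FTA preferential rate, but origin Beleth is not Dureth; base rate stands.
The additional-duty order on 5306.71.53 targets Farune, not Beleth; it does not apply.
Duty = $212,990.31 × 11.5% = $24,493.89.
Line 3 (8044.76.57, Dureth, 3,597 kg, $698,393.52):
Base rate for 8044.76.57 is 20% + $1.92/kg.
Origin Dureth is the FTA partner but 8044.76.57 is not on the preference list; base rate stands.
The additional-duty order on 8044.76.57 targets Farune, not Dureth; it does not apply.
Duty = $698,393.52 × 20% + 3,597 × $1.92 = $146,584.94.
Line 4 (2747.83.08, Farune, 11,637 units, $2,748,659.40):
Code 2747.83.08 is under a tariff-rate quota (threshold 4,560 units). In-quota: 4,560 units at 2%; over-quota: 7,077 units at 11%.
Pro-rata value split: in-quota = $2,748,659.40 × 4,560/11,637 = $1,077,072.00; over-quota = $2,748,659.40 − $1,077,072.00 = $1,671,587.40.
In-quota duty = $1,077,072.00 × 2% = $21,541.44. Over-quota duty = $1,671,587.40 × 11% = $183,874.61.
Line duty = $21,541.44 + $183,874.61 = $205,416.05.
Total = $0.00 + $24,493.89 + $146,584.94 + $205,416.05 = $376,494.88.

$376,494.88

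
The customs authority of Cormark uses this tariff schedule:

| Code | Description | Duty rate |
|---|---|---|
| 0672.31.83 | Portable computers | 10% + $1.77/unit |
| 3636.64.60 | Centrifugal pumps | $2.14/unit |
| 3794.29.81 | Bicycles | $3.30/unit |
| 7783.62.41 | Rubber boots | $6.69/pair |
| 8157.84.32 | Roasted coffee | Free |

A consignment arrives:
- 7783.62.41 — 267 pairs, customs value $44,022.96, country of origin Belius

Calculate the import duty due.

$1,786.23

Line 1 (7783.62.41, Belius, 267 pairs, $44,022.96):
Base rate for 7783.62.41 is $6.69/pair.
Duty = 267 × $6.69 = $1,786.23.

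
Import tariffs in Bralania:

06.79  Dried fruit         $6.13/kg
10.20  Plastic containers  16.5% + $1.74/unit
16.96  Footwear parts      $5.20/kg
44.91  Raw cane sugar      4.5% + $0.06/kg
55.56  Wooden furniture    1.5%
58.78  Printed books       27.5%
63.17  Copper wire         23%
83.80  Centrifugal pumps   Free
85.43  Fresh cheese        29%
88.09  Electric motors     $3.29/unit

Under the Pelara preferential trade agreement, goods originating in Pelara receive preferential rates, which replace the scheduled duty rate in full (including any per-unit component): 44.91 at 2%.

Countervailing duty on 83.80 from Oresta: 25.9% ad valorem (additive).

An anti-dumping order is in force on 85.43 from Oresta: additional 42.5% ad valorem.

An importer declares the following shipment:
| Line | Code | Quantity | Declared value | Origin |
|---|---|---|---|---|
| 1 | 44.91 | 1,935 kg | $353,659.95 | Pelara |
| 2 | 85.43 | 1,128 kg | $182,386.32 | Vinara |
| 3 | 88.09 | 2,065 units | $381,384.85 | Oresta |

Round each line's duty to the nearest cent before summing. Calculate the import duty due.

Line 1 (44.91, Pelara, 1,935 kg, $353,659.95):
Base rate for 44.91 is 4.5% + $0.06/kg.
Origin Pelara qualifies under the Bralania–Pelara agreement and 44.91 is covered: preferential rate 2% applies instead.
Duty = $353,659.95 × 2% = $7,073.20.
Line 2 (85.43, Vinara, 1,128 kg, $182,386.32):
Base rate for 85.43 is 29%.
The additional-duty order on 85.43 targets Oresta, not Vinara; it does not apply.
Duty = $182,386.32 × 29% = $52,892.03.
Line 3 (88.09, Oresta, 2,065 units, $381,384.85):
Base rate for 88.09 is $3.29/unit.
Duty = 2,065 × $3.29 = $6,793.85.
Total = $7,073.20 + $52,892.03 + $6,793.85 = $66,759.08.

$66,759.08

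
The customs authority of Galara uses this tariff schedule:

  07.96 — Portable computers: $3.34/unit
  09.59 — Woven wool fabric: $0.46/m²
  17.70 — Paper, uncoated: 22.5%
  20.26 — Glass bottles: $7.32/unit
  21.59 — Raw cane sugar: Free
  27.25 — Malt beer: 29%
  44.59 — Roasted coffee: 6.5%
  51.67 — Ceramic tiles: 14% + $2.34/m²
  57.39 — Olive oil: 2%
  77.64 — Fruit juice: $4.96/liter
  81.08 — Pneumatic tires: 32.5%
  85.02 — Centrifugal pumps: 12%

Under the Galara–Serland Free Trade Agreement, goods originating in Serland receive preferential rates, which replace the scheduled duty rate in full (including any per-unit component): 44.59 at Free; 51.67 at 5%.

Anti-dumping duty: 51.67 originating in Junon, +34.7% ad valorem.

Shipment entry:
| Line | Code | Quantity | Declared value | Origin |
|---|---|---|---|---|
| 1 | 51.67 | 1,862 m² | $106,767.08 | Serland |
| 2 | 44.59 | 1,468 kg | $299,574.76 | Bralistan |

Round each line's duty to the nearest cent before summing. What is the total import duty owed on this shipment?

$24,810.71

Line 1 (51.67, Serland, 1,862 m², $106,767.08):
Base rate for 51.67 is 14% + $2.34/m².
Origin Serland qualifies under the Galara–Serland agreement and 51.67 is covered: preferential rate 5% applies instead.
The additional-duty order on 51.67 targets Junon, not Serland; it does not apply.
Duty = $106,767.08 × 5% = $5,338.35.
Line 2 (44.59, Bralistan, 1,468 kg, $299,574.76):
Base rate for 44.59 is 6.5%.
44.59 has an FTA preferential rate, but origin Bralistan is not Serland; base rate stands.
Duty = $299,574.76 × 6.5% = $19,472.36.
Total = $5,338.35 + $19,472.36 = $24,810.71.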